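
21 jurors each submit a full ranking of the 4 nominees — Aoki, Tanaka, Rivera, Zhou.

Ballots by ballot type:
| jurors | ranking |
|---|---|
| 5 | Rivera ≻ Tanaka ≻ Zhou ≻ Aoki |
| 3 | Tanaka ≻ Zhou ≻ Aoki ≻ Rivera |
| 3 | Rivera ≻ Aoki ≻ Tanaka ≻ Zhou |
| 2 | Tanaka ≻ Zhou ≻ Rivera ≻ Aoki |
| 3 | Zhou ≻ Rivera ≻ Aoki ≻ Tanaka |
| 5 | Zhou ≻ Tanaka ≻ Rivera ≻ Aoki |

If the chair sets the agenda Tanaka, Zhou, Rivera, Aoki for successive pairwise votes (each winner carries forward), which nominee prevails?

Round 1: Tanaka vs Zhou — 13–8, Tanaka advances.
Round 2: Tanaka vs Rivera — 10–11, Rivera advances.
Round 3: Rivera vs Aoki — 18–3, Rivera advances.
The agenda winner is Rivera.

Rivera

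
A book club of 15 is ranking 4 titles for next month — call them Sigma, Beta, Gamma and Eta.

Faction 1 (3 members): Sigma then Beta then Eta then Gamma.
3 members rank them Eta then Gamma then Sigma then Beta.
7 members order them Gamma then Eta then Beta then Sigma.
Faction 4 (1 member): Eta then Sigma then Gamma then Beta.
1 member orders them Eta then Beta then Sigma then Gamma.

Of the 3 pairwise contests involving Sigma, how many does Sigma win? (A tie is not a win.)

Sigma against each rival (15 members):
Sigma vs Beta: 7 to 8, Beta.
Sigma vs Gamma: Sigma is ranked higher on 3+1+1 = 5 ballots, Gamma on 10. Gamma wins 10–5.
Sigma vs Eta: Eta wins 12–3.
Sigma beats no one; loses to Beta, Gamma, Eta — 0 pairwise wins.

0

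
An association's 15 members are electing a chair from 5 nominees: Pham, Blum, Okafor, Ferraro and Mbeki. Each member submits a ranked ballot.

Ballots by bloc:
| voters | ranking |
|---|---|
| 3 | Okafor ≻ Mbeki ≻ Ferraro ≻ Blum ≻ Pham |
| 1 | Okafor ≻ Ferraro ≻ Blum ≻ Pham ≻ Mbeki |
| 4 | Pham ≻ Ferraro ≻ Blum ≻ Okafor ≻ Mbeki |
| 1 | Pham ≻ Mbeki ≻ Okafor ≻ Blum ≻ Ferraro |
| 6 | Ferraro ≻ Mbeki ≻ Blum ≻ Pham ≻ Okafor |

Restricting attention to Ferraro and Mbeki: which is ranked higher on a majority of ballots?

Ferraro

Ballots ranking Ferraro above Mbeki: 1 + 4 + 6 = 11.
Ballots ranking Mbeki above Ferraro: 15 − 11 = 4.
Ferraro wins the head-to-head 11–4.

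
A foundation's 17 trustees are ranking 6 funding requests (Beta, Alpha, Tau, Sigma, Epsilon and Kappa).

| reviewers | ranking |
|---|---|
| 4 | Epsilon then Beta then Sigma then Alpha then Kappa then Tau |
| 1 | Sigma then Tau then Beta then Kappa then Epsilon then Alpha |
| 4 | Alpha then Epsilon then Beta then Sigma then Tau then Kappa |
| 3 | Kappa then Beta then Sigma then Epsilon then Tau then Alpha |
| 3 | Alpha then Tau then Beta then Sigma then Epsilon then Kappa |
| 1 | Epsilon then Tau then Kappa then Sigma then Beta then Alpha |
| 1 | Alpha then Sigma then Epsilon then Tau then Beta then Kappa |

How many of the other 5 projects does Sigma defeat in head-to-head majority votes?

3

Sigma against each rival (17 reviewers):
Sigma vs Beta: Beta, 14–3.
Sigma vs Alpha: Sigma wins 9–8.
Sigma vs Tau: Sigma is ranked higher on 4+1+4+3+1 = 13 ballots, Tau on 4. Sigma wins 13–4.
Sigma vs Epsilon: Epsilon wins 9–8.
Sigma vs Kappa: Sigma is ranked higher on 4+1+4+3+1 = 13 ballots, Kappa on 4. Sigma wins 13–4.
Sigma beats Alpha, Tau, Kappa; loses to Beta, Epsilon — 3 pairwise wins.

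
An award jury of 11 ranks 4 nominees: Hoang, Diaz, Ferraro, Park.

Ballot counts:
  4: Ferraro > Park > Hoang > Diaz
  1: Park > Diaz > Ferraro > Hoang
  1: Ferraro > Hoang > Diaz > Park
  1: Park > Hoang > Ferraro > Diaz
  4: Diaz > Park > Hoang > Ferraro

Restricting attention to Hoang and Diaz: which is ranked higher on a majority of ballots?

Ballots ranking Hoang above Diaz: 4 + 1 + 1 = 6.
Ballots ranking Diaz above Hoang: 11 − 6 = 5.
Hoang wins the head-to-head 6–5.

Hoang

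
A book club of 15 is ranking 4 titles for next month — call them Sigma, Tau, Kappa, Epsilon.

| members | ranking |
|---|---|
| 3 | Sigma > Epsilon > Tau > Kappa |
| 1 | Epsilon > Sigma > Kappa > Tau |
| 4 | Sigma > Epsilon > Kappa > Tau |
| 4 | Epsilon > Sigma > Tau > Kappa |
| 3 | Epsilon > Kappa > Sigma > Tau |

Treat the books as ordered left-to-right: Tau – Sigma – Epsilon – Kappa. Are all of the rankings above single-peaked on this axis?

yes

Axis positions: Tau=1, Sigma=2, Epsilon=3, Kappa=4.
Bloc 1 (peak Sigma at position 2): ranking walks positions 2-3-1-4, expanding outward from the peak — single-peaked.
Bloc 2 (peak Epsilon at position 3): ranking walks positions 3-2-4-1, expanding outward from the peak — single-peaked.
Bloc 3 (peak Sigma at position 2): ranking walks positions 2-3-4-1, expanding outward from the peak — single-peaked.
Bloc 4 (peak Epsilon at position 3): ranking walks positions 3-2-1-4, expanding outward from the peak — single-peaked.
Bloc 5 (peak Epsilon at position 3): ranking walks positions 3-4-2-1, expanding outward from the peak — single-peaked.
Every ranking is single-peaked on this axis.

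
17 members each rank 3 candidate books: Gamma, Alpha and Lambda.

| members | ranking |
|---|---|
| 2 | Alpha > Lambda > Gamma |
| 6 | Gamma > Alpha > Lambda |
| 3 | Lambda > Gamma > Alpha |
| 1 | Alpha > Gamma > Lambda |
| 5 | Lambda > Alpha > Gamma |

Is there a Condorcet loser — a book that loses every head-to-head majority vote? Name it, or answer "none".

none

Head-to-head results (17 members):
Gamma vs Alpha: Gamma wins 9–8.
Gamma–Lambda: Lambda 10–7.
Alpha vs Lambda: Alpha is ranked higher on 2+6+1 = 9 ballots, Lambda on 8. Alpha wins 9–8.
No book is winless: Gamma beats Alpha; Alpha beats Lambda; Lambda beats Gamma. There is no Condorcet loser.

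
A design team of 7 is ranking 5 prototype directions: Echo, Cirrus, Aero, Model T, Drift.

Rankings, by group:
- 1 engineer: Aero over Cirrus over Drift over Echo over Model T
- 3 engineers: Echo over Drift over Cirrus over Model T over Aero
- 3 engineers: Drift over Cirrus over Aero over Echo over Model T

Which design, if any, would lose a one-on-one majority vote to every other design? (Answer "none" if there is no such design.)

Model T

Pairwise majorities:
Echo vs Cirrus: Echo is ranked higher on 3 ballots, Cirrus on 4. Cirrus wins 4–3.
Echo–Aero: Aero 4–3.
Echo–Model T: Echo 7–0.
Echo vs Drift: Drift, 4–3.
Cirrus vs Aero: 6 to 1, Cirrus.
Cirrus vs Model T: Cirrus, 7–0.
Cirrus vs Drift: Cirrus preferred on 1 ballot; Drift wins 6–1.
Aero vs Model T: 4 to 3, Aero.
Aero vs Drift: 1 for Aero, 6 for Drift — Drift by 6–1.
Model T vs Drift: 0 for Model T, 7 for Drift — Drift by 7–0.
Model T is beaten in every head-to-head and is the Condorcet loser.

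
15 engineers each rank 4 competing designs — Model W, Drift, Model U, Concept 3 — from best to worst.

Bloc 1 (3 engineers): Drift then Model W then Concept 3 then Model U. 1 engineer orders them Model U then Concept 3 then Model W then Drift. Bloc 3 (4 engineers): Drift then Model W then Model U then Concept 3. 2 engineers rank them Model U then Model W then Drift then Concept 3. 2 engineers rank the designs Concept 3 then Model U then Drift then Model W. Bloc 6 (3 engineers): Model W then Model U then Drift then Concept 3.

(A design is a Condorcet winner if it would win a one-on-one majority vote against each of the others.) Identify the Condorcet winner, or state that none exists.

none

Check each pair by majority over 15 ballots:
Model W vs Drift: Drift wins 9–6.
Model W–Model U: Model W 10–5.
Model W vs Concept 3: 12 to 3, Model W.
Drift vs Model U: Drift is ranked higher on 3+4 = 7 ballots, Model U on 8. Model U wins 8–7.
Drift vs Concept 3: Drift, 12–3.
Model U vs Concept 3: Model U, 10–5.
No design is unbeaten: Model W loses to Drift; Drift loses to Model U; Model U loses to Model W; Concept 3 loses to Model W. In particular Model W > Model U > Drift > Model W is a majority cycle — no Condorcet winner exists.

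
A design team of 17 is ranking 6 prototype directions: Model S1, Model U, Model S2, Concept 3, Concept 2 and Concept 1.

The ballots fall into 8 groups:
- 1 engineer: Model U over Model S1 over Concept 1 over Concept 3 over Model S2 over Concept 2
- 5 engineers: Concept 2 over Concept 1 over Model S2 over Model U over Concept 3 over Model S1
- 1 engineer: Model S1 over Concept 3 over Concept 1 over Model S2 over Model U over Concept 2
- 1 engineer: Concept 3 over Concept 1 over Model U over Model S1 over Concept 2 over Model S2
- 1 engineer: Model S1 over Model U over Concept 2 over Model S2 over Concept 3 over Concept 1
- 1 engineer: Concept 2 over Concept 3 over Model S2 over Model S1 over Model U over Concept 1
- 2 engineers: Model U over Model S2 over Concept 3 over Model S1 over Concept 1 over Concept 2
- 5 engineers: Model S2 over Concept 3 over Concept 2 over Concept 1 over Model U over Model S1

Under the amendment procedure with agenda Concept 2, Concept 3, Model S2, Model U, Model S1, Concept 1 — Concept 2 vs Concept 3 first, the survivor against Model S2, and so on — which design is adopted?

Model S2

Round 1: Concept 2 vs Concept 3 — 7–10, Concept 3 advances.
Round 2: Concept 3 vs Model S2 — 4–13, Model S2 advances.
Round 3: Model S2 vs Model U — 12–5, Model S2 advances.
Round 4: Model S2 vs Model S1 — 13–4, Model S2 advances.
Round 5: Model S2 vs Concept 1 — 9–8, Model S2 advances.
The agenda winner is Model S2.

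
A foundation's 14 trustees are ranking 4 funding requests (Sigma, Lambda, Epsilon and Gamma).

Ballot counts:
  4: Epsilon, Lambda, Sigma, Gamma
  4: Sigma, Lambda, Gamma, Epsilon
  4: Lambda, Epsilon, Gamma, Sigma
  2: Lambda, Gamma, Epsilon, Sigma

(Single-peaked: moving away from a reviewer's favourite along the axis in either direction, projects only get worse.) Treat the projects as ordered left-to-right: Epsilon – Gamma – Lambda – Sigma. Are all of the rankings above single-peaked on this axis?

no

Axis positions: Epsilon=1, Gamma=2, Lambda=3, Sigma=4.
Bloc 1: ranking walks positions 1-3-4-2; Lambda is ranked above Gamma even though Gamma lies between Lambda and the peak Epsilon on the axis — preferences dip and rise again. Not single-peaked.
Bloc 2 (peak Sigma at position 4): ranking walks positions 4-3-2-1, expanding outward from the peak — single-peaked.
Bloc 3: ranking walks positions 3-1-2-4; Epsilon is ranked above Gamma even though Gamma lies between Epsilon and the peak Lambda on the axis — preferences dip and rise again. Not single-peaked.
Bloc 4 (peak Lambda at position 3): ranking walks positions 3-2-1-4, expanding outward from the peak — single-peaked.
Bloc 1 violates single-peakedness, so the profile is not single-peaked on this axis.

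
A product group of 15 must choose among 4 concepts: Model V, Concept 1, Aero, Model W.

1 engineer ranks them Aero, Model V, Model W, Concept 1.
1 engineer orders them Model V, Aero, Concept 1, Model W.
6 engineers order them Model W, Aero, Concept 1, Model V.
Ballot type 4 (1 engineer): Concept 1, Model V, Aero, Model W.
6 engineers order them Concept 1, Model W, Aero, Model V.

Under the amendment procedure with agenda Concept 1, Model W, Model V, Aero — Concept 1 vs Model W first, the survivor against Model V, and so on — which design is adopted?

Aero

Round 1: Concept 1 vs Model W — 8–7, Concept 1 advances.
Round 2: Concept 1 vs Model V — 13–2, Concept 1 advances.
Round 3: Concept 1 vs Aero — 7–8, Aero advances.
Aero survives the agenda.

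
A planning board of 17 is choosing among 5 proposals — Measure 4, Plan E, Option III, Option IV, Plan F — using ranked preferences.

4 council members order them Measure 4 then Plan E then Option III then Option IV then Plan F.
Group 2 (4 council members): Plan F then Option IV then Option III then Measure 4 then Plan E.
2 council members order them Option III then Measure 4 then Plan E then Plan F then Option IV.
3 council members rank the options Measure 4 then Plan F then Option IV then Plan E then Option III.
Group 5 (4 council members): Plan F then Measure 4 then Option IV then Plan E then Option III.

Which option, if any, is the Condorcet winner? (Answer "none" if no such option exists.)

Measure 4

Head-to-head results (17 council members):
Measure 4–Plan E: Measure 4 17–0.
Measure 4 vs Option III: Measure 4 wins 11–6.
Measure 4 vs Option IV: Measure 4, 13–4.
Measure 4 vs Plan F: Measure 4 wins 9–8.
Plan E vs Option III: Plan E wins 11–6.
Plan E vs Option IV: Option IV, 11–6.
Plan E vs Plan F: Plan F wins 11–6.
Option III vs Option IV: Option IV wins 11–6.
Option III vs Plan F: Plan F wins 11–6.
Option IV vs Plan F: Plan F, 13–4.
Measure 4 wins every pairwise contest, so Measure 4 is the Condorcet winner.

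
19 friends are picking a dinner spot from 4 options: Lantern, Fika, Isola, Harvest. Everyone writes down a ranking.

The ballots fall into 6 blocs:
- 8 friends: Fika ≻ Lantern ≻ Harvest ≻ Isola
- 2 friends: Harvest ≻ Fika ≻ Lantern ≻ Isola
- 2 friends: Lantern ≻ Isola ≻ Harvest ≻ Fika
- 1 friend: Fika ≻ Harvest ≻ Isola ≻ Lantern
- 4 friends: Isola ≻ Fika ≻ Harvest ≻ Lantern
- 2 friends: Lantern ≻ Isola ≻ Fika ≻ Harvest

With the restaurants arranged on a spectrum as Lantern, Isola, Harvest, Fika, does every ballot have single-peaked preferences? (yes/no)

no

Axis positions: Lantern=1, Isola=2, Harvest=3, Fika=4.
Bloc 1: ranking walks positions 4-1-3-2; Lantern is ranked above Harvest even though Harvest lies between Lantern and the peak Fika on the axis — preferences dip and rise again. Not single-peaked.
Bloc 2: ranking walks positions 3-4-1-2; Lantern is ranked above Isola even though Isola lies between Lantern and the peak Harvest on the axis — preferences dip and rise again. Not single-peaked.
Bloc 3 (peak Lantern at position 1): ranking walks positions 1-2-3-4, expanding outward from the peak — single-peaked.
Bloc 4 (peak Fika at position 4): ranking walks positions 4-3-2-1, expanding outward from the peak — single-peaked.
Bloc 5: ranking walks positions 2-4-3-1; Fika is ranked above Harvest even though Harvest lies between Fika and the peak Isola on the axis — preferences dip and rise again. Not single-peaked.
Bloc 6: ranking walks positions 1-2-4-3; Fika is ranked above Harvest even though Harvest lies between Fika and the peak Lantern on the axis — preferences dip and rise again. Not single-peaked.
Bloc 1 violates single-peakedness, so the profile is not single-peaked on this axis.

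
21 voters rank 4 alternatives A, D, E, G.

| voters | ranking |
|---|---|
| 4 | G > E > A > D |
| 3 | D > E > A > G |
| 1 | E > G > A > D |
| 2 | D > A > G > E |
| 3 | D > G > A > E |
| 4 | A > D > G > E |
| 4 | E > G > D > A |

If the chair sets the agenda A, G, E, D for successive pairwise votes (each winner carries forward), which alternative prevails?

Round 1: A vs G — 9–12, G advances.
Round 2: G vs E — 13–8, G advances.
Round 3: G vs D — 9–12, D advances.
The agenda winner is D.

D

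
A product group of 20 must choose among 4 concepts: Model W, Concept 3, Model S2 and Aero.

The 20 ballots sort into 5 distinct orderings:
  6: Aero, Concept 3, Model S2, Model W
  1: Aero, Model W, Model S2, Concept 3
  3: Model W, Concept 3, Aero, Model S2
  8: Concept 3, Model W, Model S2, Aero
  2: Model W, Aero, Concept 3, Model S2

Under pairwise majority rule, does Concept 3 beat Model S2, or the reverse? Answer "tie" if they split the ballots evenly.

Ballots ranking Concept 3 above Model S2: 6 + 3 + 8 + 2 = 19.
Ballots ranking Model S2 above Concept 3: 20 − 19 = 1.
Concept 3 wins the head-to-head 19–1.

Concept 3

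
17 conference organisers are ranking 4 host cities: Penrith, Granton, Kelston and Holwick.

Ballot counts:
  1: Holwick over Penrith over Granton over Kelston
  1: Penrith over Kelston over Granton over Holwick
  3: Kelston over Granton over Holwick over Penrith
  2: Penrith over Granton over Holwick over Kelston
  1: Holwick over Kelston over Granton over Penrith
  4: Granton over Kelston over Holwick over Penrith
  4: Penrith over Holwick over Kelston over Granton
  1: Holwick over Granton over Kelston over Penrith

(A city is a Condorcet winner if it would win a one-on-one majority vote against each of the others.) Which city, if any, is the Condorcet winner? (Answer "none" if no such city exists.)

none

Pairwise majorities:
Penrith vs Granton: Granton wins 9–8.
Penrith vs Kelston: Kelston, 9–8.
Penrith–Holwick: Holwick 10–7.
Granton vs Kelston: Kelston wins 9–8.
Granton vs Holwick: Granton wins 10–7.
Kelston vs Holwick: Holwick wins 9–8.
Each city drops at least one matchup (Penrith loses to Granton; Granton loses to Kelston; Kelston loses to Holwick; Holwick loses to Granton); the cycle Granton > Holwick > Kelston > Granton rules out a Condorcet winner.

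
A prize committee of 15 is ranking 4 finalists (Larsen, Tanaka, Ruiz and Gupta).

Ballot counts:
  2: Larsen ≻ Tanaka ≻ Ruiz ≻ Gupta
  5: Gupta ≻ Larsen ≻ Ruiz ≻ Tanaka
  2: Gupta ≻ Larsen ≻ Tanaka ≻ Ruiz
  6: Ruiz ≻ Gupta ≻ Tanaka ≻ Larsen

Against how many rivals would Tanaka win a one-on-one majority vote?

Tanaka against each rival (15 jurors):
Tanaka vs Larsen: 6 to 9, Larsen.
Tanaka vs Ruiz: Tanaka is ranked higher on 2+2 = 4 ballots, Ruiz on 11. Ruiz wins 11–4.
Tanaka vs Gupta: Tanaka is ranked higher on 2 ballots, Gupta on 13. Gupta wins 13–2.
Tanaka beats no one; loses to Larsen, Ruiz, Gupta — 0 pairwise wins.

0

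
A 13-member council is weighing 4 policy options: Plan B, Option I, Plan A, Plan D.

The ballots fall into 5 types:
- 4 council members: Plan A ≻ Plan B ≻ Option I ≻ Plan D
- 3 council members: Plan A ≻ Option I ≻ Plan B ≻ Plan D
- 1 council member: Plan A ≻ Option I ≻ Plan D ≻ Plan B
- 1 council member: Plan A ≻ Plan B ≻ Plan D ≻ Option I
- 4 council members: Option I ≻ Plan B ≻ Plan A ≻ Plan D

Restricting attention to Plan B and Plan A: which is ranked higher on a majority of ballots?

Ballots ranking Plan B above Plan A: 4.
Ballots ranking Plan A above Plan B: 13 − 4 = 9.
Plan A wins the head-to-head 9–4.

Plan A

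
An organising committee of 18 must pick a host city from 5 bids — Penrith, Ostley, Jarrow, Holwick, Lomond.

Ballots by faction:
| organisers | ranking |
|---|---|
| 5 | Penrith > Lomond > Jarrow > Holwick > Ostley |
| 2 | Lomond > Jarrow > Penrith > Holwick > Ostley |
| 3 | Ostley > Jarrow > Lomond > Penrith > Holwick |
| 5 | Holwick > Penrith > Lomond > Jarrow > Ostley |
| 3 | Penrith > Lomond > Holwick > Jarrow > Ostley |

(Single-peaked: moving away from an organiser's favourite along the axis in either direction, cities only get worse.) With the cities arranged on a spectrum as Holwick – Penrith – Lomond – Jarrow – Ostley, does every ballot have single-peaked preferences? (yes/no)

yes

Axis positions: Holwick=1, Penrith=2, Lomond=3, Jarrow=4, Ostley=5.
Faction 1 (peak Penrith at position 2): ranking walks positions 2-3-4-1-5, expanding outward from the peak — single-peaked.
Faction 2 (peak Lomond at position 3): ranking walks positions 3-4-2-1-5, expanding outward from the peak — single-peaked.
Faction 3 (peak Ostley at position 5): ranking walks positions 5-4-3-2-1, expanding outward from the peak — single-peaked.
Faction 4 (peak Holwick at position 1): ranking walks positions 1-2-3-4-5, expanding outward from the peak — single-peaked.
Faction 5 (peak Penrith at position 2): ranking walks positions 2-3-1-4-5, expanding outward from the peak — single-peaked.
Every ranking is single-peaked on this axis.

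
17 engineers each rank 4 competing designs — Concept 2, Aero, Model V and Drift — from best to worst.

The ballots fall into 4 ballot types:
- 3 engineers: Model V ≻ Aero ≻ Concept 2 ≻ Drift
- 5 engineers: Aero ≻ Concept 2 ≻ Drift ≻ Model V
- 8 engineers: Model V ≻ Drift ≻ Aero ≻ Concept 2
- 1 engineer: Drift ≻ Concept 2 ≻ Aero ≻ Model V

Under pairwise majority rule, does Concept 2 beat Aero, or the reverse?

Ballots ranking Concept 2 above Aero: 1.
Ballots ranking Aero above Concept 2: 17 − 1 = 16.
Aero wins the head-to-head 16–1.

Aero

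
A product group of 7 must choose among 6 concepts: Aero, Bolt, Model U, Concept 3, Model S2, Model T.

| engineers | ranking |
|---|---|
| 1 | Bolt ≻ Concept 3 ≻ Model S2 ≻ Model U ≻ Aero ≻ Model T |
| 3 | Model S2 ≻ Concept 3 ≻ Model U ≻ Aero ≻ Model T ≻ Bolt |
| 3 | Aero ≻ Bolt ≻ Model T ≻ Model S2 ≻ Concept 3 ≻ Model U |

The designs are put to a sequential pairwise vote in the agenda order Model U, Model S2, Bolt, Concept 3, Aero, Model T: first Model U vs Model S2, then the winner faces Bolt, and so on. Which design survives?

Aero

Round 1: Model U vs Model S2 — 0–7, Model S2 advances.
Round 2: Model S2 vs Bolt — 3–4, Bolt advances.
Round 3: Bolt vs Concept 3 — 4–3, Bolt advances.
Round 4: Bolt vs Aero — 1–6, Aero advances.
Round 5: Aero vs Model T — 7–0, Aero advances.
The agenda winner is Aero.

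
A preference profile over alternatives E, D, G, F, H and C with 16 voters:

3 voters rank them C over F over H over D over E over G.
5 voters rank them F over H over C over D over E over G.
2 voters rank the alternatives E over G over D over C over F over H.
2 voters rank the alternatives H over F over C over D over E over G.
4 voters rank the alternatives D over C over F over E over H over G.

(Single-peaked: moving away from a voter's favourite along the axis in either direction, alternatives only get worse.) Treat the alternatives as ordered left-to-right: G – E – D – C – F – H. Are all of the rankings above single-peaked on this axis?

yes

Axis positions: G=1, E=2, D=3, C=4, F=5, H=6.
Type 1 (peak C at position 4): ranking walks positions 4-5-6-3-2-1, expanding outward from the peak — single-peaked.
Type 2 (peak F at position 5): ranking walks positions 5-6-4-3-2-1, expanding outward from the peak — single-peaked.
Type 3 (peak E at position 2): ranking walks positions 2-1-3-4-5-6, expanding outward from the peak — single-peaked.
Type 4 (peak H at position 6): ranking walks positions 6-5-4-3-2-1, expanding outward from the peak — single-peaked.
Type 5 (peak D at position 3): ranking walks positions 3-4-5-2-6-1, expanding outward from the peak — single-peaked.
Every ranking is single-peaked on this axis.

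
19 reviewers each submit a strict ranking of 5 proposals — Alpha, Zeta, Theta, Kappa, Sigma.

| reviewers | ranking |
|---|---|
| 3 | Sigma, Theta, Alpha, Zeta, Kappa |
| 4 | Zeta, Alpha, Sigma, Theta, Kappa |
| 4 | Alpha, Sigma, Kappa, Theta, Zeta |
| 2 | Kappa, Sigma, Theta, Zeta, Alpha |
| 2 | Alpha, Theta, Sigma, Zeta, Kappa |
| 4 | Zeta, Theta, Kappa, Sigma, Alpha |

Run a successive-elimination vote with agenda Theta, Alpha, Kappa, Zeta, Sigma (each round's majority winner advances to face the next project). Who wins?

Round 1: Theta vs Alpha — 9–10, Alpha advances.
Round 2: Alpha vs Kappa — 13–6, Alpha advances.
Round 3: Alpha vs Zeta — 9–10, Zeta advances.
Round 4: Zeta vs Sigma — 8–11, Sigma advances.
Sigma survives the agenda.

Sigma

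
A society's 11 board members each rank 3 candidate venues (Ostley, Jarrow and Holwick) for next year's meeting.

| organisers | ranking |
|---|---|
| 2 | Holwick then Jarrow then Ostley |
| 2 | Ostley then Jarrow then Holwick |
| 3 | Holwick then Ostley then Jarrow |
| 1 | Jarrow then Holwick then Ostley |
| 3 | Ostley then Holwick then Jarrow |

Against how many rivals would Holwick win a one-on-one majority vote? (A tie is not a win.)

Holwick against each rival (11 organisers):
Holwick–Ostley: Holwick 6–5.
Holwick–Jarrow: Holwick 8–3.
Holwick beats Ostley, Jarrow — 2 pairwise wins.

2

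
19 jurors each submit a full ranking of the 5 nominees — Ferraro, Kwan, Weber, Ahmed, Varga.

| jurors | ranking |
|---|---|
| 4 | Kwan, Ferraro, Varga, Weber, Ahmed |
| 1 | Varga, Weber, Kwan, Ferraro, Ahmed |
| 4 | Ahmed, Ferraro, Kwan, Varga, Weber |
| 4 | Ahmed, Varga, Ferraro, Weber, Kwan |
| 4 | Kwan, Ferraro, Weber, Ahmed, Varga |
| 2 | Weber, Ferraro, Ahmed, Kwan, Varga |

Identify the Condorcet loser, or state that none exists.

none

Pairwise majorities:
Ferraro vs Kwan: Ferraro, 10–9.
Ferraro vs Weber: Ferraro, 16–3.
Ferraro vs Ahmed: Ferraro wins 11–8.
Ferraro vs Varga: Ferraro wins 14–5.
Kwan vs Weber: Kwan preferred on 4+4+4 = 12 ballots; Kwan wins 12–7.
Kwan vs Ahmed: Kwan is ranked higher on 4+1+4 = 9 ballots, Ahmed on 10. Ahmed wins 10–9.
Kwan vs Varga: Kwan, 14–5.
Weber vs Ahmed: Weber, 11–8.
Weber–Varga: Varga 13–6.
Ahmed vs Varga: 14 to 5, Ahmed.
Each nominee has at least one pairwise win (Ferraro beats Kwan; Kwan beats Weber; Weber beats Ahmed; Ahmed beats Kwan; Varga beats Weber) — no Condorcet loser.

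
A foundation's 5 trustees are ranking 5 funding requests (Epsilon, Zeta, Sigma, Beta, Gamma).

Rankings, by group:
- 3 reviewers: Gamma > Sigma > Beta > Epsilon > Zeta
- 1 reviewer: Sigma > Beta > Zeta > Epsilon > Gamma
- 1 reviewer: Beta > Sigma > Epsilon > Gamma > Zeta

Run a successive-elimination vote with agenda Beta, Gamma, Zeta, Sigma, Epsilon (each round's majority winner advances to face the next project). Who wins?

Round 1: Beta vs Gamma — 2–3, Gamma advances.
Round 2: Gamma vs Zeta — 4–1, Gamma advances.
Round 3: Gamma vs Sigma — 3–2, Gamma advances.
Round 4: Gamma vs Epsilon — 3–2, Gamma advances.
Gamma survives the agenda.

Gamma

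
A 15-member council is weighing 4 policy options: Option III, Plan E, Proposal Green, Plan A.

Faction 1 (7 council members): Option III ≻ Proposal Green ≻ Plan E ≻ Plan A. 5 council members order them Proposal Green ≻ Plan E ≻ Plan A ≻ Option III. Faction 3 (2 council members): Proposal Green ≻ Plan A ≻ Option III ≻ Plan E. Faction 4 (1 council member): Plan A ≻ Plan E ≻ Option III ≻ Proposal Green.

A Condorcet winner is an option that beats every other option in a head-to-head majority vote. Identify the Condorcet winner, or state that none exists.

Check each pair by majority over 15 ballots:
Option III–Plan E: Option III 9–6.
Option III vs Proposal Green: 8 to 7, Option III.
Option III vs Plan A: 7 for Option III, 8 for Plan A — Plan A by 8–7.
Plan E vs Proposal Green: Proposal Green, 14–1.
Plan E vs Plan A: 7+5 = 12 for Plan E, 3 for Plan A — Plan E by 12–3.
Proposal Green–Plan A: Proposal Green 14–1.
Each option drops at least one matchup (Option III loses to Plan A; Plan E loses to Option III; Proposal Green loses to Option III; Plan A loses to Plan E); the cycle Option III beats Plan E beats Plan A beats Option III rules out a Condorcet winner.

none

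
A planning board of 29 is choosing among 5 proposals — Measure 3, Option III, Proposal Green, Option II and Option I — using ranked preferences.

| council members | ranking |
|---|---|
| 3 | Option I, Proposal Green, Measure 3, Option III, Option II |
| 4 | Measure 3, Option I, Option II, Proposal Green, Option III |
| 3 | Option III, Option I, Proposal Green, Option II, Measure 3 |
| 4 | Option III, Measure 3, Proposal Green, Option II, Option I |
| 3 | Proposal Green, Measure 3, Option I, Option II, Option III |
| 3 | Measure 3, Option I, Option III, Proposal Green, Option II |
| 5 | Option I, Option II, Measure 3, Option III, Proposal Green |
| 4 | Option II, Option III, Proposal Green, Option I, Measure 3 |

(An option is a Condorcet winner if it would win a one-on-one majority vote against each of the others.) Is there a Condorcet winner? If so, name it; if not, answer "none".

Check each pair by majority over 29 ballots:
Measure 3 vs Option III: Measure 3 is ranked higher on 3+4+3+3+5 = 18 ballots, Option III on 11. Measure 3 wins 18–11.
Measure 3 vs Proposal Green: Measure 3 is ranked higher on 4+4+3+5 = 16 ballots, Proposal Green on 13. Measure 3 wins 16–13.
Measure 3 vs Option II: Measure 3 preferred on 3+4+4+3+3 = 17 ballots; Measure 3 wins 17–12.
Measure 3 vs Option I: 14 to 15, Option I.
Option III vs Proposal Green: 19 to 10, Option III.
Option III vs Option II: 3+3+4+3 = 13 for Option III, 16 for Option II — Option II by 16–13.
Option III vs Option I: 11 to 18, Option I.
Proposal Green vs Option II: 16 to 13, Proposal Green.
Proposal Green vs Option I: Proposal Green is ranked higher on 4+3+4 = 11 ballots, Option I on 18. Option I wins 18–11.
Option II vs Option I: Option II is ranked higher on 4+4 = 8 ballots, Option I on 21. Option I wins 21–8.
Option I beats each of Measure 3, Option III, Proposal Green, Option II — Option I is the Condorcet winner.

Option I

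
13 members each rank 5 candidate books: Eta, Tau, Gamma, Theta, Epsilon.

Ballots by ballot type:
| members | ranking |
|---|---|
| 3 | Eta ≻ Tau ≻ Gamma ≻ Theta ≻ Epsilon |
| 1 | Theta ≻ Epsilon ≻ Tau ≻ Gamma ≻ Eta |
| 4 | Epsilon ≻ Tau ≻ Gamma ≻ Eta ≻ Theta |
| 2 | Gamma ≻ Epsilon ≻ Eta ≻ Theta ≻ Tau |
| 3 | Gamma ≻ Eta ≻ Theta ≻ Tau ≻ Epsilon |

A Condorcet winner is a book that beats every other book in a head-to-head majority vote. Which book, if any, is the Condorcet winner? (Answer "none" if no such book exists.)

Head-to-head results (13 members):
Eta vs Tau: Eta preferred on 3+2+3 = 8 ballots; Eta wins 8–5.
Eta–Gamma: Gamma 10–3.
Eta vs Theta: Eta is ranked higher on 3+4+2+3 = 12 ballots, Theta on 1. Eta wins 12–1.
Eta vs Epsilon: Eta preferred on 3+3 = 6 ballots; Epsilon wins 7–6.
Tau vs Gamma: 8 to 5, Tau.
Tau–Theta: Tau 7–6.
Tau vs Epsilon: Epsilon, 7–6.
Gamma vs Theta: 3+4+2+3 = 12 for Gamma, 1 for Theta — Gamma by 12–1.
Gamma–Epsilon: Gamma 8–5.
Theta–Epsilon: Theta 7–6.
Each book drops at least one matchup (Eta loses to Gamma; Tau loses to Eta; Gamma loses to Tau; Theta loses to Eta; Epsilon loses to Gamma); the cycle Eta > Tau > Gamma > Eta rules out a Condorcet winner.

none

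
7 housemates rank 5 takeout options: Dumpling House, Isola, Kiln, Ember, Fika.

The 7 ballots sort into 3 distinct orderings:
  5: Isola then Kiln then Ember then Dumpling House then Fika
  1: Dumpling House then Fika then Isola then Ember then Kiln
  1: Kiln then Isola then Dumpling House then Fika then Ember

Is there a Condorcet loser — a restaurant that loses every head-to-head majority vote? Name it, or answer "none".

Pairwise majorities:
Dumpling House vs Isola: Dumpling House is ranked higher on 1 ballot, Isola on 6. Isola wins 6–1.
Dumpling House vs Kiln: Dumpling House preferred on 1 ballot; Kiln wins 6–1.
Dumpling House vs Ember: Ember, 5–2.
Dumpling House vs Fika: 5+1+1 = 7 for Dumpling House, 0 for Fika — Dumpling House by 7–0.
Isola vs Kiln: 5+1 = 6 for Isola, 1 for Kiln — Isola by 6–1.
Isola vs Ember: 5+1+1 = 7 for Isola, 0 for Ember — Isola by 7–0.
Isola vs Fika: 6 to 1, Isola.
Kiln vs Ember: Kiln wins 6–1.
Kiln–Fika: Kiln 6–1.
Ember–Fika: Ember 5–2.
Fika loses to every other restaurant — it is the Condorcet loser.

Fika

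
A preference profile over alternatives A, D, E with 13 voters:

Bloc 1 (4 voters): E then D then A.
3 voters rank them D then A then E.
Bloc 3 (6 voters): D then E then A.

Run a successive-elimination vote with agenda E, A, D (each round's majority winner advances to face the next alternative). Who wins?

Round 1: E vs A — 10–3, E advances.
Round 2: E vs D — 4–9, D advances.
The agenda winner is D.

D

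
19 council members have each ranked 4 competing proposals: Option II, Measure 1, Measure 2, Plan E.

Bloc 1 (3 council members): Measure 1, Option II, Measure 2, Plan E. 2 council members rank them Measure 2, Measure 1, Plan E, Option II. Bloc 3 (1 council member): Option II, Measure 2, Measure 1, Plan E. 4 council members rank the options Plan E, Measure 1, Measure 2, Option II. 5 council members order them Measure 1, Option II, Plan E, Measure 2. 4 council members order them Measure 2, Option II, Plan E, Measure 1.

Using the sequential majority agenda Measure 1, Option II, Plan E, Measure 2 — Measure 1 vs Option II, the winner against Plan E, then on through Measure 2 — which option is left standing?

Round 1: Measure 1 vs Option II — 14–5, Measure 1 advances.
Round 2: Measure 1 vs Plan E — 11–8, Measure 1 advances.
Round 3: Measure 1 vs Measure 2 — 12–7, Measure 1 advances.
Measure 1 survives the agenda.

Measure 1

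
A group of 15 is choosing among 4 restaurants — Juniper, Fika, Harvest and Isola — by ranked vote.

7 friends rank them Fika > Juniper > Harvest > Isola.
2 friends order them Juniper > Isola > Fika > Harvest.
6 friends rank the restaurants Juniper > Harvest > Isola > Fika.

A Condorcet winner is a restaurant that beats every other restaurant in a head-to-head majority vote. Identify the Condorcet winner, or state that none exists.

Juniper

Head-to-head results (15 friends):
Juniper vs Fika: Juniper, 8–7.
Juniper vs Harvest: Juniper, 15–0.
Juniper–Isola: Juniper 15–0.
Fika vs Harvest: Fika, 9–6.
Fika vs Isola: Isola, 8–7.
Harvest vs Isola: Harvest, 13–2.
Only Juniper has no losses; Juniper is the Condorcet winner.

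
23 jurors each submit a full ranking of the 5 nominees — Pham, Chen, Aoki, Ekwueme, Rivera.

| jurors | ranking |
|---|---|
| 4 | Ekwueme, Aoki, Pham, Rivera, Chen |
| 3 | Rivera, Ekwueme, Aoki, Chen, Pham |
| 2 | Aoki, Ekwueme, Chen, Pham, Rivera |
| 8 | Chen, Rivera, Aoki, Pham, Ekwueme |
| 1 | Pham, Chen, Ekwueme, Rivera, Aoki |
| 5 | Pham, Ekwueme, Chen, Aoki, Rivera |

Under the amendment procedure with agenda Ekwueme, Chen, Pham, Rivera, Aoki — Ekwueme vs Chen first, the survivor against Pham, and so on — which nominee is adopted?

Round 1: Ekwueme vs Chen — 14–9, Ekwueme advances.
Round 2: Ekwueme vs Pham — 9–14, Pham advances.
Round 3: Pham vs Rivera — 12–11, Pham advances.
Round 4: Pham vs Aoki — 6–17, Aoki advances.
Aoki survives the agenda.

Aoki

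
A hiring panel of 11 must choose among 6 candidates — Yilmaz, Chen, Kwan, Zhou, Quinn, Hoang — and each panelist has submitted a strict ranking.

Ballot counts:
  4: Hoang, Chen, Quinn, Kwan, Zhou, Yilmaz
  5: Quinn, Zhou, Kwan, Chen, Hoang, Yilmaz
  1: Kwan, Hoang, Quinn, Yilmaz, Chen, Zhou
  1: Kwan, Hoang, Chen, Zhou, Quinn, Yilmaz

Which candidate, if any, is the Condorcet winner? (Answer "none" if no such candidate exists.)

none

Pairwise majorities:
Yilmaz vs Chen: Yilmaz is ranked higher on 1 ballot, Chen on 10. Chen wins 10–1.
Yilmaz vs Kwan: 0 for Yilmaz, 11 for Kwan — Kwan by 11–0.
Yilmaz vs Zhou: 1 to 10, Zhou.
Yilmaz vs Quinn: Yilmaz preferred on 0 ballots; Quinn wins 11–0.
Yilmaz vs Hoang: 0 to 11, Hoang.
Chen vs Kwan: 4 for Chen, 7 for Kwan — Kwan by 7–4.
Chen vs Zhou: 6 to 5, Chen.
Chen vs Quinn: 4+1 = 5 for Chen, 6 for Quinn — Quinn by 6–5.
Chen vs Hoang: Chen preferred on 5 ballots; Hoang wins 6–5.
Kwan vs Zhou: Kwan is ranked higher on 4+1+1 = 6 ballots, Zhou on 5. Kwan wins 6–5.
Kwan vs Quinn: Kwan is ranked higher on 1+1 = 2 ballots, Quinn on 9. Quinn wins 9–2.
Kwan vs Hoang: 7 to 4, Kwan.
Zhou vs Quinn: Zhou is ranked higher on 1 ballot, Quinn on 10. Quinn wins 10–1.
Zhou vs Hoang: Zhou is ranked higher on 5 ballots, Hoang on 6. Hoang wins 6–5.
Quinn vs Hoang: Quinn is ranked higher on 5 ballots, Hoang on 6. Hoang wins 6–5.
No candidate is unbeaten: Yilmaz loses to Chen; Chen loses to Kwan; Kwan loses to Quinn; Zhou loses to Chen; Quinn loses to Hoang; Hoang loses to Kwan. In particular Kwan beats Hoang beats Quinn beats Kwan is a majority cycle — no Condorcet winner exists.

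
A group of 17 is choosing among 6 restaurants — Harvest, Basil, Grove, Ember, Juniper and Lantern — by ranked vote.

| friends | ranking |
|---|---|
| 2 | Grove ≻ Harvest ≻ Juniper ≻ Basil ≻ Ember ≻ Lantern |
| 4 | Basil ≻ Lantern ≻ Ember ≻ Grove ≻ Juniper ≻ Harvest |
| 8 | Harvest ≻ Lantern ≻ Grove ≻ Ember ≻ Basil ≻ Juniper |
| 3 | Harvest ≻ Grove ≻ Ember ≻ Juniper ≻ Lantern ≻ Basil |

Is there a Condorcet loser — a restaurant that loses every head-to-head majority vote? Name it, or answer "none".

Juniper

Head-to-head results (17 friends):
Harvest vs Basil: 2+8+3 = 13 for Harvest, 4 for Basil — Harvest by 13–4.
Harvest vs Grove: Harvest preferred on 8+3 = 11 ballots; Harvest wins 11–6.
Harvest vs Ember: Harvest is ranked higher on 2+8+3 = 13 ballots, Ember on 4. Harvest wins 13–4.
Harvest vs Juniper: 13 to 4, Harvest.
Harvest vs Lantern: Harvest wins 13–4.
Basil vs Grove: Grove, 13–4.
Basil vs Ember: Ember, 11–6.
Basil vs Juniper: Basil preferred on 4+8 = 12 ballots; Basil wins 12–5.
Basil vs Lantern: Lantern wins 11–6.
Grove vs Ember: 2+8+3 = 13 for Grove, 4 for Ember — Grove by 13–4.
Grove vs Juniper: 2+4+8+3 = 17 for Grove, 0 for Juniper — Grove by 17–0.
Grove–Lantern: Lantern 12–5.
Ember vs Juniper: Ember is ranked higher on 4+8+3 = 15 ballots, Juniper on 2. Ember wins 15–2.
Ember vs Lantern: 2+3 = 5 for Ember, 12 for Lantern — Lantern by 12–5.
Juniper vs Lantern: 5 to 12, Lantern.
Juniper is beaten in every head-to-head and is the Condorcet loser.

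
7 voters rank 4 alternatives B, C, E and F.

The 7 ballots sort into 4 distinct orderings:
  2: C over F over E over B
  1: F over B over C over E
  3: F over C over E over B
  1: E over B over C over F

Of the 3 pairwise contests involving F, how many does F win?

3

F against each rival (7 voters):
F–B: F 6–1.
F vs C: 1+3 = 4 for F, 3 for C — F by 4–3.
F vs E: F, 6–1.
F beats B, C, E — 3 pairwise wins.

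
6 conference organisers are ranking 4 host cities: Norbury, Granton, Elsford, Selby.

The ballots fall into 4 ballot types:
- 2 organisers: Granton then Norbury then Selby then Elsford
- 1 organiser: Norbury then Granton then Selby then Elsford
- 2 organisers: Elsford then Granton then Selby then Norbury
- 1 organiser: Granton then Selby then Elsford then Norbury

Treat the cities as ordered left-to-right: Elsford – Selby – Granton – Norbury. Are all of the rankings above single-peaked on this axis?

Axis positions: Elsford=1, Selby=2, Granton=3, Norbury=4.
Ballot type 1 (peak Granton at position 3): ranking walks positions 3-4-2-1, expanding outward from the peak — single-peaked.
Ballot type 2 (peak Norbury at position 4): ranking walks positions 4-3-2-1, expanding outward from the peak — single-peaked.
Ballot type 3: ranking walks positions 1-3-2-4; Granton is ranked above Selby even though Selby lies between Granton and the peak Elsford on the axis — preferences dip and rise again. Not single-peaked.
Ballot type 4 (peak Granton at position 3): ranking walks positions 3-2-1-4, expanding outward from the peak — single-peaked.
Ballot type 3 violates single-peakedness, so the profile is not single-peaked on this axis.

no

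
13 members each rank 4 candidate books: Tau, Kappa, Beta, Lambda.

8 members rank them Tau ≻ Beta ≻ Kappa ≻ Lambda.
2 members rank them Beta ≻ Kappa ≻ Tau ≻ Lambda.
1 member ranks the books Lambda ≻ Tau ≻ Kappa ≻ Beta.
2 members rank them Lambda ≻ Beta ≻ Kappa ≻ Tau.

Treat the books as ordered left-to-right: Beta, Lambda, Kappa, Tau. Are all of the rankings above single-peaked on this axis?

Axis positions: Beta=1, Lambda=2, Kappa=3, Tau=4.
Cluster 1: ranking walks positions 4-1-3-2; Beta is ranked above Kappa even though Kappa lies between Beta and the peak Tau on the axis — preferences dip and rise again. Not single-peaked.
Cluster 2: ranking walks positions 1-3-4-2; Kappa is ranked above Lambda even though Lambda lies between Kappa and the peak Beta on the axis — preferences dip and rise again. Not single-peaked.
Cluster 3: ranking walks positions 2-4-3-1; Tau is ranked above Kappa even though Kappa lies between Tau and the peak Lambda on the axis — preferences dip and rise again. Not single-peaked.
Cluster 4 (peak Lambda at position 2): ranking walks positions 2-1-3-4, expanding outward from the peak — single-peaked.
Cluster 1 violates single-peakedness, so the profile is not single-peaked on this axis.

no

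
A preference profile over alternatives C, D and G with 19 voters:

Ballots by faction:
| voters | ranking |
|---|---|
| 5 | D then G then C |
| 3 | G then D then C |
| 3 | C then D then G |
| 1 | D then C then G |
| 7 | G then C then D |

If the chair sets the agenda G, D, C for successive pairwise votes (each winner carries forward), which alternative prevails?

Round 1: G vs D — 10–9, G advances.
Round 2: G vs C — 15–4, G advances.
G survives the agenda.

G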